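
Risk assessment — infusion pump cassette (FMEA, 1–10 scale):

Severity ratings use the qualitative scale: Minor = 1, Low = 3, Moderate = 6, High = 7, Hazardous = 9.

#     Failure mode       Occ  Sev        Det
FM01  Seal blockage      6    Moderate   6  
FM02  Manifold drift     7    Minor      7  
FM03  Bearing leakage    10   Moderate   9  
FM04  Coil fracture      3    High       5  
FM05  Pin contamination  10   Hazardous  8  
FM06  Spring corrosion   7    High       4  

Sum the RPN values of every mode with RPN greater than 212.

RPN = Severity × Occurrence × Detection:
  FM01: 6 × 6 × 6 = 216
  FM02: 1 × 7 × 7 = 49
  FM03: 6 × 10 × 9 = 540
  FM04: 7 × 3 × 5 = 105
  FM05: 9 × 10 × 8 = 720
  FM06: 7 × 7 × 4 = 196
RPN > 212: FM01 (216), FM03 (540), FM05 (720).
Sum: 216 + 540 + 720 = 1476.

1476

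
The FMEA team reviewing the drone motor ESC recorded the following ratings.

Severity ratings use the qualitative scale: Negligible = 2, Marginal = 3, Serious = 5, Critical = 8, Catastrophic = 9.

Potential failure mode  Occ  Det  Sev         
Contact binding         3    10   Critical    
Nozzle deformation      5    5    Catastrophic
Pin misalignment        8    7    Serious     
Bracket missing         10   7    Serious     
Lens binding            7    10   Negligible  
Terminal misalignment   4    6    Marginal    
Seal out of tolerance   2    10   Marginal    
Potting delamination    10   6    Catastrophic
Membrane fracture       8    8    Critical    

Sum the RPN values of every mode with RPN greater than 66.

2359

RPN = Severity × Occurrence × Detection:
  Contact binding: 8 × 3 × 10 = 240
  Nozzle deformation: 9 × 5 × 5 = 225
  Pin misalignment: 5 × 8 × 7 = 280
  Bracket missing: 5 × 10 × 7 = 350
  Lens binding: 2 × 7 × 10 = 140
  Terminal misalignment: 3 × 4 × 6 = 72
  Seal out of tolerance: 3 × 2 × 10 = 60
  Potting delamination: 9 × 10 × 6 = 540
  Membrane fracture: 8 × 8 × 8 = 512
RPN > 66: Contact binding (240), Nozzle deformation (225), Pin misalignment (280), Bracket missing (350), Lens binding (140), Terminal misalignment (72), Potting delamination (540), Membrane fracture (512).
Sum: 240 + 225 + 280 + 350 + 140 + 72 + 540 + 512 = 2359.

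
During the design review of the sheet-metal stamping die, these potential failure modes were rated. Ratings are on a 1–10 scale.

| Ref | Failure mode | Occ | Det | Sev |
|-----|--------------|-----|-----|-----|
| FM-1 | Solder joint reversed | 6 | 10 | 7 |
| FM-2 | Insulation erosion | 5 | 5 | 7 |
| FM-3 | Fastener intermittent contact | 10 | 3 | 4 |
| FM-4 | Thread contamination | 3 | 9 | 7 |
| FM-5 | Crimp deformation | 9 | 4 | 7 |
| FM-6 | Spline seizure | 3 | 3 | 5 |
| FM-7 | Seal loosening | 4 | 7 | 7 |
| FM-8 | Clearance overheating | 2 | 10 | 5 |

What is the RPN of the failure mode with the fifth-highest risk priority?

175

RPN = Severity × Occurrence × Detection:
  FM-1: 7 × 6 × 10 = 420
  FM-2: 7 × 5 × 5 = 175
  FM-3: 4 × 10 × 3 = 120
  FM-4: 7 × 3 × 9 = 189
  FM-5: 7 × 9 × 4 = 252
  FM-6: 5 × 3 × 3 = 45
  FM-7: 7 × 4 × 7 = 196
  FM-8: 5 × 2 × 10 = 100
Sorted descending: 420, 252, 196, 189, 175, 120, 100, 45.
The fifth-highest RPN is 175 (FM-2).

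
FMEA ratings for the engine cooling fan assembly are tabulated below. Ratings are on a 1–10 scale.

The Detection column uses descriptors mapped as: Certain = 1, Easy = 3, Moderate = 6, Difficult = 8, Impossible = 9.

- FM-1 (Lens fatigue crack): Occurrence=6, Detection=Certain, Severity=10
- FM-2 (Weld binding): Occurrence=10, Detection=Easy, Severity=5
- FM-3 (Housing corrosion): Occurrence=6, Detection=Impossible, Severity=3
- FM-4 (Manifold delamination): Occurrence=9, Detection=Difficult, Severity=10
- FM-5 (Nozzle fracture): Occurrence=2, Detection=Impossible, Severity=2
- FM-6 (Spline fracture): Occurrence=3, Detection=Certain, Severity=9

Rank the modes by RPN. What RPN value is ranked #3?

RPN = Severity × Occurrence × Detection:
  FM-1: 10 × 6 × 1 = 60
  FM-2: 5 × 10 × 3 = 150
  FM-3: 3 × 6 × 9 = 162
  FM-4: 10 × 9 × 8 = 720
  FM-5: 2 × 2 × 9 = 36
  FM-6: 9 × 3 × 1 = 27
Sorted descending: 720, 162, 150, 60, 36, 27.
The third-highest RPN is 150 (FM-2).

150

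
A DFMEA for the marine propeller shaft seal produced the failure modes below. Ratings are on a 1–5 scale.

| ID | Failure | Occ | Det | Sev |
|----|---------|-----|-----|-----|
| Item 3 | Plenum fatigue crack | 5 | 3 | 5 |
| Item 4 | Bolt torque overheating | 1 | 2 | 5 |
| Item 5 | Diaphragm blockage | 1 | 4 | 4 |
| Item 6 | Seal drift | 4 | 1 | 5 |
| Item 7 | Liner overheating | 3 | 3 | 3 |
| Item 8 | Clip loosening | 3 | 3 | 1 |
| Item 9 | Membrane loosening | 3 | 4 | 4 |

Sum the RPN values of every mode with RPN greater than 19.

RPN = Severity × Occurrence × Detection:
  Item 3: 5 × 5 × 3 = 75
  Item 4: 5 × 1 × 2 = 10
  Item 5: 4 × 1 × 4 = 16
  Item 6: 5 × 4 × 1 = 20
  Item 7: 3 × 3 × 3 = 27
  Item 8: 1 × 3 × 3 = 9
  Item 9: 4 × 3 × 4 = 48
RPN > 19: Item 3 (75), Item 6 (20), Item 7 (27), Item 9 (48).
Sum: 75 + 20 + 27 + 48 = 170.

170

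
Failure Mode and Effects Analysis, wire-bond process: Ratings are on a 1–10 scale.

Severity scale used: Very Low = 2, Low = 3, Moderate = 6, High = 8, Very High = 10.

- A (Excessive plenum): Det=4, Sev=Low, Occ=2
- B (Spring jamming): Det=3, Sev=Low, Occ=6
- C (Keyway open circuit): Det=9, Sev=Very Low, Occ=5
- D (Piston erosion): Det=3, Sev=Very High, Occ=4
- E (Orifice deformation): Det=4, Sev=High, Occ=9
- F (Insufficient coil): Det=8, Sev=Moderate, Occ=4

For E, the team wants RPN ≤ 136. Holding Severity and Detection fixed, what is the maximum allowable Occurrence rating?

E: S=8, O=9, D=4 → current RPN = 288.
Fixed product = 32. Need 32 × O ≤ 136, so O ≤ 136/32 = 4.25.
Maximum integer Occurrence rating = 4 (gives RPN 128; O=5 would give 160 > 136).

4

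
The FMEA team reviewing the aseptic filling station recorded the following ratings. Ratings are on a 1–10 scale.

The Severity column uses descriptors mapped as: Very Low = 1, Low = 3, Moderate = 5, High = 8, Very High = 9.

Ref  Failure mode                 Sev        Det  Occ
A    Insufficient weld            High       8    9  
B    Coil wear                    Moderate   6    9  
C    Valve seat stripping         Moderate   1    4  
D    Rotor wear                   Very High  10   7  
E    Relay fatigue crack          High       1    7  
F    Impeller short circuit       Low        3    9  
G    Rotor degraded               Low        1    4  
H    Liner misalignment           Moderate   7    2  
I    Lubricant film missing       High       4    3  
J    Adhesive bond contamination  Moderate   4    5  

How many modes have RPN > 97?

4

RPN = Severity × Occurrence × Detection:
  A: 8 × 9 × 8 = 576
  B: 5 × 9 × 6 = 270
  C: 5 × 4 × 1 = 20
  D: 9 × 7 × 10 = 630
  E: 8 × 7 × 1 = 56
  F: 3 × 9 × 3 = 81
  G: 3 × 4 × 1 = 12
  H: 5 × 2 × 7 = 70
  I: 8 × 3 × 4 = 96
  J: 5 × 5 × 4 = 100
Modes with RPN > 97: A (576), B (270), D (630), J (100) → 4.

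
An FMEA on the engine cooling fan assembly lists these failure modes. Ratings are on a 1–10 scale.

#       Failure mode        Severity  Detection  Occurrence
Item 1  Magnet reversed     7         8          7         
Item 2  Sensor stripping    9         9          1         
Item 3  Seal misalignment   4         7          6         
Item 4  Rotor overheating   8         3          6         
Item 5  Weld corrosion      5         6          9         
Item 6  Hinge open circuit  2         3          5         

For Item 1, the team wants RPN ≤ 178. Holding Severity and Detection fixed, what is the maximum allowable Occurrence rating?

3

Item 1: S=7, O=7, D=8 → current RPN = 392.
Fixed product = 56. Need 56 × O ≤ 178, so O ≤ 178/56 = 3.18.
Maximum integer Occurrence rating = 3 (gives RPN 168; O=4 would give 224 > 178).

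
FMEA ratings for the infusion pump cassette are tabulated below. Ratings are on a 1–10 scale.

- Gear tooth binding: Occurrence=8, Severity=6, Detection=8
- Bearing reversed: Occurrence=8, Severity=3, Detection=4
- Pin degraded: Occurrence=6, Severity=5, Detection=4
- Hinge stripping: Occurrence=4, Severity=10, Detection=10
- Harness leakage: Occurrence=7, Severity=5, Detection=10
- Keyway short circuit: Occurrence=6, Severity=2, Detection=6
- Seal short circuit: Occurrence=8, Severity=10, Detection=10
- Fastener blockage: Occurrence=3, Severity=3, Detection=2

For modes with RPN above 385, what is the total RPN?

RPN = Severity × Occurrence × Detection:
  Gear tooth binding: 6 × 8 × 8 = 384
  Bearing reversed: 3 × 8 × 4 = 96
  Pin degraded: 5 × 6 × 4 = 120
  Hinge stripping: 10 × 4 × 10 = 400
  Harness leakage: 5 × 7 × 10 = 350
  Keyway short circuit: 2 × 6 × 6 = 72
  Seal short circuit: 10 × 8 × 10 = 800
  Fastener blockage: 3 × 3 × 2 = 18
RPN > 385: Hinge stripping (400), Seal short circuit (800).
Sum: 400 + 800 = 1200.

1200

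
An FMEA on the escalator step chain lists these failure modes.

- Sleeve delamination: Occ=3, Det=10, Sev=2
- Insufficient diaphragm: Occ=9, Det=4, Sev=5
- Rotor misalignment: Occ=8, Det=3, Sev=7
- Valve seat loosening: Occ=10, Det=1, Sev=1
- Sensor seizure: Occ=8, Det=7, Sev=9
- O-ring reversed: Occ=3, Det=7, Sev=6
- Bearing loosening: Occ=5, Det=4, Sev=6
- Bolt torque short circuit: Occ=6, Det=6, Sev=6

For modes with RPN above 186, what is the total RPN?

RPN = Severity × Occurrence × Detection:
  Sleeve delamination: 2 × 3 × 10 = 60
  Insufficient diaphragm: 5 × 9 × 4 = 180
  Rotor misalignment: 7 × 8 × 3 = 168
  Valve seat loosening: 1 × 10 × 1 = 10
  Sensor seizure: 9 × 8 × 7 = 504
  O-ring reversed: 6 × 3 × 7 = 126
  Bearing loosening: 6 × 5 × 4 = 120
  Bolt torque short circuit: 6 × 6 × 6 = 216
RPN > 186: Sensor seizure (504), Bolt torque short circuit (216).
Sum: 504 + 216 = 720.

720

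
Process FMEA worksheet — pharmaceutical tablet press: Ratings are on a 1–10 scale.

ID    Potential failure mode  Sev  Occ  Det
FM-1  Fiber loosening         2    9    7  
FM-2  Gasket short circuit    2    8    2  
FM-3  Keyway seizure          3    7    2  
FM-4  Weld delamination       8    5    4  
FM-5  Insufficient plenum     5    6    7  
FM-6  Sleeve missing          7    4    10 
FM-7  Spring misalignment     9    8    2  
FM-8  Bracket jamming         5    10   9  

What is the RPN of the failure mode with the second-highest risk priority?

280

RPN = Severity × Occurrence × Detection:
  FM-1: 2 × 9 × 7 = 126
  FM-2: 2 × 8 × 2 = 32
  FM-3: 3 × 7 × 2 = 42
  FM-4: 8 × 5 × 4 = 160
  FM-5: 5 × 6 × 7 = 210
  FM-6: 7 × 4 × 10 = 280
  FM-7: 9 × 8 × 2 = 144
  FM-8: 5 × 10 × 9 = 450
Sorted descending: 450, 280, 210, 160, 144, 126, 42, 32.
The second-highest RPN is 280 (FM-6).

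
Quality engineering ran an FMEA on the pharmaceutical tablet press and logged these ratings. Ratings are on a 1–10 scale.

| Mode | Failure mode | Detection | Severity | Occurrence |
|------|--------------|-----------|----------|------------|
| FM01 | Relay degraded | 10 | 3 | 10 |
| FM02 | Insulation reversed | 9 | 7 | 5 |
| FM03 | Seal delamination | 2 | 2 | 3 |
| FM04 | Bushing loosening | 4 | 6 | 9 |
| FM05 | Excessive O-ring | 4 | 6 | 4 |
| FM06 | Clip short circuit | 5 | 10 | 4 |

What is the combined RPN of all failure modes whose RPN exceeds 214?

RPN = Severity × Occurrence × Detection:
  FM01: 3 × 10 × 10 = 300
  FM02: 7 × 5 × 9 = 315
  FM03: 2 × 3 × 2 = 12
  FM04: 6 × 9 × 4 = 216
  FM05: 6 × 4 × 4 = 96
  FM06: 10 × 4 × 5 = 200
RPN > 214: FM01 (300), FM02 (315), FM04 (216).
Sum: 300 + 315 + 216 = 831.

831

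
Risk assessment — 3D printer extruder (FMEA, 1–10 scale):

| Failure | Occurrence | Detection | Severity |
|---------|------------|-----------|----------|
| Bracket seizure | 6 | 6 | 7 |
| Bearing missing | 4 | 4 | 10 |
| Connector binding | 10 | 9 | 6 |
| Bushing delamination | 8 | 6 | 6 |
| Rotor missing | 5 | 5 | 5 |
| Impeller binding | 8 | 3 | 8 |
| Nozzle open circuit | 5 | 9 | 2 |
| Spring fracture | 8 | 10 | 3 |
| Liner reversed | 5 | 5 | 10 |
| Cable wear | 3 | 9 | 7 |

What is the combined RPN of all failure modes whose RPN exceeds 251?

RPN = Severity × Occurrence × Detection:
  Bracket seizure: 7 × 6 × 6 = 252
  Bearing missing: 10 × 4 × 4 = 160
  Connector binding: 6 × 10 × 9 = 540
  Bushing delamination: 6 × 8 × 6 = 288
  Rotor missing: 5 × 5 × 5 = 125
  Impeller binding: 8 × 8 × 3 = 192
  Nozzle open circuit: 2 × 5 × 9 = 90
  Spring fracture: 3 × 8 × 10 = 240
  Liner reversed: 10 × 5 × 5 = 250
  Cable wear: 7 × 3 × 9 = 189
RPN > 251: Bracket seizure (252), Connector binding (540), Bushing delamination (288).
Sum: 252 + 540 + 288 = 1080.

1080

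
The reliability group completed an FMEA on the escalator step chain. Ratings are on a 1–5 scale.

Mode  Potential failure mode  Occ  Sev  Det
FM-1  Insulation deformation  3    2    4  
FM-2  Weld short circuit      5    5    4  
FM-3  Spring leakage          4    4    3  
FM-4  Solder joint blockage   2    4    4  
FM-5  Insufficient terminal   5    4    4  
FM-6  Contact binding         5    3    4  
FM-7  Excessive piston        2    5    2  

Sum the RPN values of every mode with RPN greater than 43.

RPN = Severity × Occurrence × Detection:
  FM-1: 2 × 3 × 4 = 24
  FM-2: 5 × 5 × 4 = 100
  FM-3: 4 × 4 × 3 = 48
  FM-4: 4 × 2 × 4 = 32
  FM-5: 4 × 5 × 4 = 80
  FM-6: 3 × 5 × 4 = 60
  FM-7: 5 × 2 × 2 = 20
RPN > 43: FM-2 (100), FM-3 (48), FM-5 (80), FM-6 (60).
Sum: 100 + 48 + 80 + 60 = 288.

288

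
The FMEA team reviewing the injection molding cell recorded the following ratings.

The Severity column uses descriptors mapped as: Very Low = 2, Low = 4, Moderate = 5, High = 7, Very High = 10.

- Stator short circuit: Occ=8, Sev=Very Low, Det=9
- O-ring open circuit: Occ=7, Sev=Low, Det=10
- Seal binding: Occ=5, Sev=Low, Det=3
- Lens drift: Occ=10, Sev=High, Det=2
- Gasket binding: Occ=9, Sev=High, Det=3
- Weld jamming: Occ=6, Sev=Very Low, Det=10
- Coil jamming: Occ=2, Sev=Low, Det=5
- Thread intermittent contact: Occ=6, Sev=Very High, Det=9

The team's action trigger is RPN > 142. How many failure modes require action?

4

RPN = Severity × Occurrence × Detection:
  Stator short circuit: 2 × 8 × 9 = 144
  O-ring open circuit: 4 × 7 × 10 = 280
  Seal binding: 4 × 5 × 3 = 60
  Lens drift: 7 × 10 × 2 = 140
  Gasket binding: 7 × 9 × 3 = 189
  Weld jamming: 2 × 6 × 10 = 120
  Coil jamming: 4 × 2 × 5 = 40
  Thread intermittent contact: 10 × 6 × 9 = 540
Modes with RPN > 142: Stator short circuit (144), O-ring open circuit (280), Gasket binding (189), Thread intermittent contact (540) → 4.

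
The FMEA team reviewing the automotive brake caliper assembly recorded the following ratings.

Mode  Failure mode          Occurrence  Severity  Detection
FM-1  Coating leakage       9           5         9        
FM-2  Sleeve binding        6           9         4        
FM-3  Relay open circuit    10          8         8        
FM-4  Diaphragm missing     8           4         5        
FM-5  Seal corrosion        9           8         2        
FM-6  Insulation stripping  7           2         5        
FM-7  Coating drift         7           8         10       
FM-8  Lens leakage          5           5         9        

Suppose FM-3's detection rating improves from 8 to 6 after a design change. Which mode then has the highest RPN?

FM-7

RPN = Severity × Occurrence × Detection:
  FM-1: 5 × 9 × 9 = 405
  FM-2: 9 × 6 × 4 = 216
  FM-3: 8 × 10 × 8 = 640
  FM-4: 4 × 8 × 5 = 160
  FM-5: 8 × 9 × 2 = 144
  FM-6: 2 × 7 × 5 = 70
  FM-7: 8 × 7 × 10 = 560
  FM-8: 5 × 5 × 9 = 225
After action: FM-3 → 8 × 10 × 6 = 480.
Revised RPNs: FM-7=560, FM-3=480, FM-1=405, FM-8=225, FM-2=216, FM-4=160, FM-5=144, FM-6=70.
Highest is now FM-7 (560).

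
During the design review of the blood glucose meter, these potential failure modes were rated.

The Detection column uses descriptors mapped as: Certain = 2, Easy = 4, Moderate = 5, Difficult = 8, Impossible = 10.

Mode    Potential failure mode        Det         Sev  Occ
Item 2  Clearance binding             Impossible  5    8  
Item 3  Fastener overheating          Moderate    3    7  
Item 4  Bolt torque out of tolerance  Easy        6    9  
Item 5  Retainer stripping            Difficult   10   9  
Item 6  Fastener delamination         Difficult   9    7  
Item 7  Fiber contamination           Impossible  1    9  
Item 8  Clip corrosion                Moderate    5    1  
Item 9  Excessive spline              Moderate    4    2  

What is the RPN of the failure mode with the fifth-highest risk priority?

RPN = Severity × Occurrence × Detection:
  Item 2: 5 × 8 × 10 = 400
  Item 3: 3 × 7 × 5 = 105
  Item 4: 6 × 9 × 4 = 216
  Item 5: 10 × 9 × 8 = 720
  Item 6: 9 × 7 × 8 = 504
  Item 7: 1 × 9 × 10 = 90
  Item 8: 5 × 1 × 5 = 25
  Item 9: 4 × 2 × 5 = 40
Sorted descending: 720, 504, 400, 216, 105, 90, 40, 25.
The fifth-highest RPN is 105 (Item 3).

105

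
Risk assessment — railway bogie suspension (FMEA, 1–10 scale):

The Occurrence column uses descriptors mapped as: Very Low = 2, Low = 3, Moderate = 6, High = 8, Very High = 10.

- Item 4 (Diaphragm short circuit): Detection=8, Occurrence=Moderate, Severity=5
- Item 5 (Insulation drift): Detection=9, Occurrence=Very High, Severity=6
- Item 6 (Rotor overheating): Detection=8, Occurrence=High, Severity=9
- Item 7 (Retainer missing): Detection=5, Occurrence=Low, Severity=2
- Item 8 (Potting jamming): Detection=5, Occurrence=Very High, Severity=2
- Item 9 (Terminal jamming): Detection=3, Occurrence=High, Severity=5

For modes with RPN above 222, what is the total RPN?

1356

RPN = Severity × Occurrence × Detection:
  Item 4: 5 × 6 × 8 = 240
  Item 5: 6 × 10 × 9 = 540
  Item 6: 9 × 8 × 8 = 576
  Item 7: 2 × 3 × 5 = 30
  Item 8: 2 × 10 × 5 = 100
  Item 9: 5 × 8 × 3 = 120
RPN > 222: Item 4 (240), Item 5 (540), Item 6 (576).
Sum: 240 + 540 + 576 = 1356.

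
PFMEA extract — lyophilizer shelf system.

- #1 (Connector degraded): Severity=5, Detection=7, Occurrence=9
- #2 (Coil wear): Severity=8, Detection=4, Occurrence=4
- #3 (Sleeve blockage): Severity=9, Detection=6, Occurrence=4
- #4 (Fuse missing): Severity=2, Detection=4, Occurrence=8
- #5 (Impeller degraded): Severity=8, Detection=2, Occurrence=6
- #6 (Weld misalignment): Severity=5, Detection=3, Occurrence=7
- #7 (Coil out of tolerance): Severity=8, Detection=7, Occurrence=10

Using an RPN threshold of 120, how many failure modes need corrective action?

4

RPN = Severity × Occurrence × Detection:
  #1: 5 × 9 × 7 = 315
  #2: 8 × 4 × 4 = 128
  #3: 9 × 4 × 6 = 216
  #4: 2 × 8 × 4 = 64
  #5: 8 × 6 × 2 = 96
  #6: 5 × 7 × 3 = 105
  #7: 8 × 10 × 7 = 560
Modes with RPN ≥ 120: #1 (315), #2 (128), #3 (216), #7 (560) → 4.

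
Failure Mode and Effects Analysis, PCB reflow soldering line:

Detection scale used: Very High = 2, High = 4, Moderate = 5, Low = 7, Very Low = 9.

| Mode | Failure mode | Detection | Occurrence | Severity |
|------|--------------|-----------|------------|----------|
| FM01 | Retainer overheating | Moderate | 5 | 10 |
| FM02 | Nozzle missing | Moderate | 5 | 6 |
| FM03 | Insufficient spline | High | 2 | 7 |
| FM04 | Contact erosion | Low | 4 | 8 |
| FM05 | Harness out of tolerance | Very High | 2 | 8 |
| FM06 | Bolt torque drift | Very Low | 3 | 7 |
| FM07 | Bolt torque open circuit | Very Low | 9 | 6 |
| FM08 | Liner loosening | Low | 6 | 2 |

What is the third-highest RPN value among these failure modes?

224

RPN = Severity × Occurrence × Detection:
  FM01: 10 × 5 × 5 = 250
  FM02: 6 × 5 × 5 = 150
  FM03: 7 × 2 × 4 = 56
  FM04: 8 × 4 × 7 = 224
  FM05: 8 × 2 × 2 = 32
  FM06: 7 × 3 × 9 = 189
  FM07: 6 × 9 × 9 = 486
  FM08: 2 × 6 × 7 = 84
Sorted descending: 486, 250, 224, 189, 150, 84, 56, 32.
The third-highest RPN is 224 (FM04).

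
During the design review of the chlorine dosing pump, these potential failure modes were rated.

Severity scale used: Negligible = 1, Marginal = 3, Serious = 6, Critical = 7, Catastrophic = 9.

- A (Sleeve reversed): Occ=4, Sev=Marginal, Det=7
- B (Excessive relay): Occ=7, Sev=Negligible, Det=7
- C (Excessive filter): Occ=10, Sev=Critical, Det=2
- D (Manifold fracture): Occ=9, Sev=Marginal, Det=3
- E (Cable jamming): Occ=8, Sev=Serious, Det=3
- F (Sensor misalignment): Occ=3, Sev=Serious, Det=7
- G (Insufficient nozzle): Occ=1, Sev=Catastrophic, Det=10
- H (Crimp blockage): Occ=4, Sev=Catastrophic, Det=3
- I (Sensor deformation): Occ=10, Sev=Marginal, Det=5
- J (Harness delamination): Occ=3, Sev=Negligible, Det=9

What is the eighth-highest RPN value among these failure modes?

RPN = Severity × Occurrence × Detection:
  A: 3 × 4 × 7 = 84
  B: 1 × 7 × 7 = 49
  C: 7 × 10 × 2 = 140
  D: 3 × 9 × 3 = 81
  E: 6 × 8 × 3 = 144
  F: 6 × 3 × 7 = 126
  G: 9 × 1 × 10 = 90
  H: 9 × 4 × 3 = 108
  I: 3 × 10 × 5 = 150
  J: 1 × 3 × 9 = 27
Sorted descending: 150, 144, 140, 126, 108, 90, 84, 81, 49, 27.
The eighth-highest RPN is 81 (D).

81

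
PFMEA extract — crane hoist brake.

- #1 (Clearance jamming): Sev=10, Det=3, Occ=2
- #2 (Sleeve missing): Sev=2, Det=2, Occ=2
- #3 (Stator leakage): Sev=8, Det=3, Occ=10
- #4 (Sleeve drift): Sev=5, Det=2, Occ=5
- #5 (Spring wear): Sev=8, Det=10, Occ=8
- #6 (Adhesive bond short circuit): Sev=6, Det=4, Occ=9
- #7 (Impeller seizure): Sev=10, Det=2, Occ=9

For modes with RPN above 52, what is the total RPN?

1336

RPN = Severity × Occurrence × Detection:
  #1: 10 × 2 × 3 = 60
  #2: 2 × 2 × 2 = 8
  #3: 8 × 10 × 3 = 240
  #4: 5 × 5 × 2 = 50
  #5: 8 × 8 × 10 = 640
  #6: 6 × 9 × 4 = 216
  #7: 10 × 9 × 2 = 180
RPN > 52: #1 (60), #3 (240), #5 (640), #6 (216), #7 (180).
Sum: 60 + 240 + 640 + 216 + 180 = 1336.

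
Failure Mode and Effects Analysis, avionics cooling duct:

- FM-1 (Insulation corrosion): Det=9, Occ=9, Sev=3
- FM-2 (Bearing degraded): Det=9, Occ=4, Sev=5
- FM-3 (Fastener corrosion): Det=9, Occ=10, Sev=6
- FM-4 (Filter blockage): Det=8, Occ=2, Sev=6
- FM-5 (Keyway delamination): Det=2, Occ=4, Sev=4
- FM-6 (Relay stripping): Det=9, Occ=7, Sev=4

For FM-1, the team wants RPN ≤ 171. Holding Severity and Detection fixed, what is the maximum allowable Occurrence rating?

FM-1: S=3, O=9, D=9 → current RPN = 243.
Fixed product = 27. Need 27 × O ≤ 171, so O ≤ 171/27 = 6.33.
Maximum integer Occurrence rating = 6 (gives RPN 162; O=7 would give 189 > 171).

6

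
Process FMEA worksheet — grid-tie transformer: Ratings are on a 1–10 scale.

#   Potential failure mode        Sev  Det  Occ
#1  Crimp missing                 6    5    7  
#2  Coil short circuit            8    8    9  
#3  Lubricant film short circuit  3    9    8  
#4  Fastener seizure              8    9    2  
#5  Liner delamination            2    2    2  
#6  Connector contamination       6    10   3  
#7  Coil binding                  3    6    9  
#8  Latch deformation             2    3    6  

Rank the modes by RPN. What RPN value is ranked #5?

162

RPN = Severity × Occurrence × Detection:
  #1: 6 × 7 × 5 = 210
  #2: 8 × 9 × 8 = 576
  #3: 3 × 8 × 9 = 216
  #4: 8 × 2 × 9 = 144
  #5: 2 × 2 × 2 = 8
  #6: 6 × 3 × 10 = 180
  #7: 3 × 9 × 6 = 162
  #8: 2 × 6 × 3 = 36
Sorted descending: 576, 216, 210, 180, 162, 144, 36, 8.
The fifth-highest RPN is 162 (#7).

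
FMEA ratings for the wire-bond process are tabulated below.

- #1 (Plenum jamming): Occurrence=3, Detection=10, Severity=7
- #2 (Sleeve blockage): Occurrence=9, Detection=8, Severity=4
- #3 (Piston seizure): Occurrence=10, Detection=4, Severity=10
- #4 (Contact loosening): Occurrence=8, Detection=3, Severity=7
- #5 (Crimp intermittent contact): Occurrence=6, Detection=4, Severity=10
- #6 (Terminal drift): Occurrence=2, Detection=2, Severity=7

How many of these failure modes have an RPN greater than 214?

3

RPN = Severity × Occurrence × Detection:
  #1: 7 × 3 × 10 = 210
  #2: 4 × 9 × 8 = 288
  #3: 10 × 10 × 4 = 400
  #4: 7 × 8 × 3 = 168
  #5: 10 × 6 × 4 = 240
  #6: 7 × 2 × 2 = 28
Modes with RPN > 214: #2 (288), #3 (400), #5 (240) → 3.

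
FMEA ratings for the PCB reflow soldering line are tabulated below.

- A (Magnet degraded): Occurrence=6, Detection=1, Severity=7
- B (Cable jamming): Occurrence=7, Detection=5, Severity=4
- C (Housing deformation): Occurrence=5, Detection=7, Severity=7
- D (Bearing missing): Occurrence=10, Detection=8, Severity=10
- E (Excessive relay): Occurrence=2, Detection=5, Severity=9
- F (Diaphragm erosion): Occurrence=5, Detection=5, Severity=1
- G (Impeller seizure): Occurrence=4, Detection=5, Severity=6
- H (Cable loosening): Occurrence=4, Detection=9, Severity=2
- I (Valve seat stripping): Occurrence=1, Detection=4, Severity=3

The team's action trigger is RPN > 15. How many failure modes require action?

8

RPN = Severity × Occurrence × Detection:
  A: 7 × 6 × 1 = 42
  B: 4 × 7 × 5 = 140
  C: 7 × 5 × 7 = 245
  D: 10 × 10 × 8 = 800
  E: 9 × 2 × 5 = 90
  F: 1 × 5 × 5 = 25
  G: 6 × 4 × 5 = 120
  H: 2 × 4 × 9 = 72
  I: 3 × 1 × 4 = 12
Modes with RPN > 15: A (42), B (140), C (245), D (800), E (90), F (25), G (120), H (72) → 8.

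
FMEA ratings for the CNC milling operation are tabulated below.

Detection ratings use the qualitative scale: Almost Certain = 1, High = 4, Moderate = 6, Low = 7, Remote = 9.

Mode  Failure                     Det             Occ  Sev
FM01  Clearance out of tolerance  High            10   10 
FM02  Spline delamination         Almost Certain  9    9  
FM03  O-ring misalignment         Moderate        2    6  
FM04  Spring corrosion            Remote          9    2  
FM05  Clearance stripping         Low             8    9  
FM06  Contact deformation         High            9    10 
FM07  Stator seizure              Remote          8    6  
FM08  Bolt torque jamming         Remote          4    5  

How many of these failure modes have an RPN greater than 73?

RPN = Severity × Occurrence × Detection:
  FM01: 10 × 10 × 4 = 400
  FM02: 9 × 9 × 1 = 81
  FM03: 6 × 2 × 6 = 72
  FM04: 2 × 9 × 9 = 162
  FM05: 9 × 8 × 7 = 504
  FM06: 10 × 9 × 4 = 360
  FM07: 6 × 8 × 9 = 432
  FM08: 5 × 4 × 9 = 180
Modes with RPN > 73: FM01 (400), FM02 (81), FM04 (162), FM05 (504), FM06 (360), FM07 (432), FM08 (180) → 7.

7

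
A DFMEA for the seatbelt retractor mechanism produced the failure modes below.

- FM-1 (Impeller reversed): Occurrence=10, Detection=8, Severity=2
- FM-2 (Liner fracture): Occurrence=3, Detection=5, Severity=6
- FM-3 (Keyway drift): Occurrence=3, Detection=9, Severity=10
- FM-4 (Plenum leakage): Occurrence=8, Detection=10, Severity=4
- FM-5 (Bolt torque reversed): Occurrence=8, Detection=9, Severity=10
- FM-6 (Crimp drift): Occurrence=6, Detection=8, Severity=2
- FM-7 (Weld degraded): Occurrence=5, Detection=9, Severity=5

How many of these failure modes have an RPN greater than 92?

6

RPN = Severity × Occurrence × Detection:
  FM-1: 2 × 10 × 8 = 160
  FM-2: 6 × 3 × 5 = 90
  FM-3: 10 × 3 × 9 = 270
  FM-4: 4 × 8 × 10 = 320
  FM-5: 10 × 8 × 9 = 720
  FM-6: 2 × 6 × 8 = 96
  FM-7: 5 × 5 × 9 = 225
Modes with RPN > 92: FM-1 (160), FM-3 (270), FM-4 (320), FM-5 (720), FM-6 (96), FM-7 (225) → 6.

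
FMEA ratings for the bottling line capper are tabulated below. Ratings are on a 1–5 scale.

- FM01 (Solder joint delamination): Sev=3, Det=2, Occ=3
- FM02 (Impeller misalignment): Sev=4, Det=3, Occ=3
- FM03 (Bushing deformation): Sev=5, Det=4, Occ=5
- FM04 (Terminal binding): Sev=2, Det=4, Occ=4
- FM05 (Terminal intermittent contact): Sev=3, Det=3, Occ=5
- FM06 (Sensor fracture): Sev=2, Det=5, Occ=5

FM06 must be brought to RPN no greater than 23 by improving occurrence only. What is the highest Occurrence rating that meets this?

FM06: S=2, O=5, D=5 → current RPN = 50.
Fixed product = 10. Need 10 × O ≤ 23, so O ≤ 23/10 = 2.30.
Maximum integer Occurrence rating = 2 (gives RPN 20; O=3 would give 30 > 23).

2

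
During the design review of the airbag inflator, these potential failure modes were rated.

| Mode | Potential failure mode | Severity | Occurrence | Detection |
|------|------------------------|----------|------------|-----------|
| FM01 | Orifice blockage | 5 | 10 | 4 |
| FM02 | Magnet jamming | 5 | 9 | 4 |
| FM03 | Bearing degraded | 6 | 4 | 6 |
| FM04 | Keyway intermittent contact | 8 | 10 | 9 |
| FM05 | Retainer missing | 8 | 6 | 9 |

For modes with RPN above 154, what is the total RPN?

1532

RPN = Severity × Occurrence × Detection:
  FM01: 5 × 10 × 4 = 200
  FM02: 5 × 9 × 4 = 180
  FM03: 6 × 4 × 6 = 144
  FM04: 8 × 10 × 9 = 720
  FM05: 8 × 6 × 9 = 432
RPN > 154: FM01 (200), FM02 (180), FM04 (720), FM05 (432).
Sum: 200 + 180 + 720 + 432 = 1532.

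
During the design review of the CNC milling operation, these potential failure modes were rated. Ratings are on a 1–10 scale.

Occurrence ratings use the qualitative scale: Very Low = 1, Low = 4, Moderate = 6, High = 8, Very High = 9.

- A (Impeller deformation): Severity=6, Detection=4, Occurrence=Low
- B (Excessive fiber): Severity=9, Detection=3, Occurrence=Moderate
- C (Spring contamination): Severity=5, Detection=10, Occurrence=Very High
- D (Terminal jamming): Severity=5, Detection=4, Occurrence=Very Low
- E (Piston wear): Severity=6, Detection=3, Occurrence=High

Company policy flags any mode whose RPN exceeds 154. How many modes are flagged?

2

RPN = Severity × Occurrence × Detection:
  A: 6 × 4 × 4 = 96
  B: 9 × 6 × 3 = 162
  C: 5 × 9 × 10 = 450
  D: 5 × 1 × 4 = 20
  E: 6 × 8 × 3 = 144
Modes with RPN > 154: B (162), C (450) → 2.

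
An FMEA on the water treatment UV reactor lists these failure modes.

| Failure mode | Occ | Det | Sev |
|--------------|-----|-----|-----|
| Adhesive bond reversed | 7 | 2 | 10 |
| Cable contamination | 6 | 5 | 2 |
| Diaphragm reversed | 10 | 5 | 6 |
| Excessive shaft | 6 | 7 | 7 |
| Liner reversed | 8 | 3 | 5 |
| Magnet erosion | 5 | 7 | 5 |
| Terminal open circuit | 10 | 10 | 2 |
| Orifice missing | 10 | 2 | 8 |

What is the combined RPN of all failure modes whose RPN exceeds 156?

RPN = Severity × Occurrence × Detection:
  Adhesive bond reversed: 10 × 7 × 2 = 140
  Cable contamination: 2 × 6 × 5 = 60
  Diaphragm reversed: 6 × 10 × 5 = 300
  Excessive shaft: 7 × 6 × 7 = 294
  Liner reversed: 5 × 8 × 3 = 120
  Magnet erosion: 5 × 5 × 7 = 175
  Terminal open circuit: 2 × 10 × 10 = 200
  Orifice missing: 8 × 10 × 2 = 160
RPN > 156: Diaphragm reversed (300), Excessive shaft (294), Magnet erosion (175), Terminal open circuit (200), Orifice missing (160).
Sum: 300 + 294 + 175 + 200 + 160 = 1129.

1129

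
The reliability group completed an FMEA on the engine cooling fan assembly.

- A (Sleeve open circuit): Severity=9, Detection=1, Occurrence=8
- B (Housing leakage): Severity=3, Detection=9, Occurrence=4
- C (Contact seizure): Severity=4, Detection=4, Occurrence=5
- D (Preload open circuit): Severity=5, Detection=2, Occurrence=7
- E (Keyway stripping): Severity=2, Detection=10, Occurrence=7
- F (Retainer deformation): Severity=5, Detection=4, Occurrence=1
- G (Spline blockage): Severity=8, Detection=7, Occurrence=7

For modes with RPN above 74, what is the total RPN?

RPN = Severity × Occurrence × Detection:
  A: 9 × 8 × 1 = 72
  B: 3 × 4 × 9 = 108
  C: 4 × 5 × 4 = 80
  D: 5 × 7 × 2 = 70
  E: 2 × 7 × 10 = 140
  F: 5 × 1 × 4 = 20
  G: 8 × 7 × 7 = 392
RPN > 74: B (108), C (80), E (140), G (392).
Sum: 108 + 80 + 140 + 392 = 720.

720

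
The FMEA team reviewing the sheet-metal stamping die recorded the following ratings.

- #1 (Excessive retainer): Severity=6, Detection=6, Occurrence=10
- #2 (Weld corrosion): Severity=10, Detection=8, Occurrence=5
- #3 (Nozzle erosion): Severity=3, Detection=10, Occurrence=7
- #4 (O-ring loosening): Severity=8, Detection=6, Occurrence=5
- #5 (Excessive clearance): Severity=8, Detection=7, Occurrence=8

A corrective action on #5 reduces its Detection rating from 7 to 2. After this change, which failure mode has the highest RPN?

#2

RPN = Severity × Occurrence × Detection:
  #1: 6 × 10 × 6 = 360
  #2: 10 × 5 × 8 = 400
  #3: 3 × 7 × 10 = 210
  #4: 8 × 5 × 6 = 240
  #5: 8 × 8 × 7 = 448
After action: #5 → 8 × 8 × 2 = 128.
Revised RPNs: #2=400, #1=360, #4=240, #3=210, #5=128.
Highest is now #2 (400).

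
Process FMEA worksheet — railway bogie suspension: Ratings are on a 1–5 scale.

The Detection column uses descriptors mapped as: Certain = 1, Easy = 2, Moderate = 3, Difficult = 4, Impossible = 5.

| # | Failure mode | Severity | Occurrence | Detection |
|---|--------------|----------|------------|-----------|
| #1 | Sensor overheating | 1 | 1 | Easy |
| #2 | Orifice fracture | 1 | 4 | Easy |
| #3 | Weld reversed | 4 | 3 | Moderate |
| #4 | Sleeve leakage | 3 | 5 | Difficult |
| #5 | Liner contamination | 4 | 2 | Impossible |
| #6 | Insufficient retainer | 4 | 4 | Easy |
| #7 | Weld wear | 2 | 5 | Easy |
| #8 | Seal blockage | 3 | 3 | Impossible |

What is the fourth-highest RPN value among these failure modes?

RPN = Severity × Occurrence × Detection:
  #1: 1 × 1 × 2 = 2
  #2: 1 × 4 × 2 = 8
  #3: 4 × 3 × 3 = 36
  #4: 3 × 5 × 4 = 60
  #5: 4 × 2 × 5 = 40
  #6: 4 × 4 × 2 = 32
  #7: 2 × 5 × 2 = 20
  #8: 3 × 3 × 5 = 45
Sorted descending: 60, 45, 40, 36, 32, 20, 8, 2.
The fourth-highest RPN is 36 (#3).

36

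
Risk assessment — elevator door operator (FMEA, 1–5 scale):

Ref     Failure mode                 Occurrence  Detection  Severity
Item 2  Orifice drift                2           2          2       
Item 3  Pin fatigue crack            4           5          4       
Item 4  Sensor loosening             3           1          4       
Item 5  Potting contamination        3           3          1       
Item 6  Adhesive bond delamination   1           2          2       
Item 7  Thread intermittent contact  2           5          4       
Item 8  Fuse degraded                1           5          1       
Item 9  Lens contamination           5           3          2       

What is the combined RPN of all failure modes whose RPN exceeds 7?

RPN = Severity × Occurrence × Detection:
  Item 2: 2 × 2 × 2 = 8
  Item 3: 4 × 4 × 5 = 80
  Item 4: 4 × 3 × 1 = 12
  Item 5: 1 × 3 × 3 = 9
  Item 6: 2 × 1 × 2 = 4
  Item 7: 4 × 2 × 5 = 40
  Item 8: 1 × 1 × 5 = 5
  Item 9: 2 × 5 × 3 = 30
RPN > 7: Item 2 (8), Item 3 (80), Item 4 (12), Item 5 (9), Item 7 (40), Item 9 (30).
Sum: 8 + 80 + 12 + 9 + 40 + 30 = 179.

179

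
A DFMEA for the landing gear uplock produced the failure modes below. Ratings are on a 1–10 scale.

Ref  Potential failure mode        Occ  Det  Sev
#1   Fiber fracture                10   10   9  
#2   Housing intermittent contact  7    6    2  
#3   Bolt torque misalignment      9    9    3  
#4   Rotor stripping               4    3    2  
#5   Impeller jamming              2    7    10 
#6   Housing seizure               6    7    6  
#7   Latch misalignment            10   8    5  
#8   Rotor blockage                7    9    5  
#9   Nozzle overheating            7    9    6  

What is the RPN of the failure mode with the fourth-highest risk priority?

RPN = Severity × Occurrence × Detection:
  #1: 9 × 10 × 10 = 900
  #2: 2 × 7 × 6 = 84
  #3: 3 × 9 × 9 = 243
  #4: 2 × 4 × 3 = 24
  #5: 10 × 2 × 7 = 140
  #6: 6 × 6 × 7 = 252
  #7: 5 × 10 × 8 = 400
  #8: 5 × 7 × 9 = 315
  #9: 6 × 7 × 9 = 378
Sorted descending: 900, 400, 378, 315, 252, 243, 140, 84, 24.
The fourth-highest RPN is 315 (#8).

315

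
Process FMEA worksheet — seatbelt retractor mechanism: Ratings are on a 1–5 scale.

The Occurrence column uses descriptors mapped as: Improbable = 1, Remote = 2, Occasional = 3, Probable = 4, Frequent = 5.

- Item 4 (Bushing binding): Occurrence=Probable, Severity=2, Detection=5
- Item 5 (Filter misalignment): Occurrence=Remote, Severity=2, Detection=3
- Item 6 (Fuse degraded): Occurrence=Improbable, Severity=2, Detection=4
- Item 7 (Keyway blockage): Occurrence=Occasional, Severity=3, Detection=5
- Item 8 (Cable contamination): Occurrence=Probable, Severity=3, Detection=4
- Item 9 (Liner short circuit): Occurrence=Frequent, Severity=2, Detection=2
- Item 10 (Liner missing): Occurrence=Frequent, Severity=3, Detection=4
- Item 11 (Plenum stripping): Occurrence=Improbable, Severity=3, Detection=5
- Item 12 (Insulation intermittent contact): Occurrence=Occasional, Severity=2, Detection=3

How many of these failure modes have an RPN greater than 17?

6

RPN = Severity × Occurrence × Detection:
  Item 4: 2 × 4 × 5 = 40
  Item 5: 2 × 2 × 3 = 12
  Item 6: 2 × 1 × 4 = 8
  Item 7: 3 × 3 × 5 = 45
  Item 8: 3 × 4 × 4 = 48
  Item 9: 2 × 5 × 2 = 20
  Item 10: 3 × 5 × 4 = 60
  Item 11: 3 × 1 × 5 = 15
  Item 12: 2 × 3 × 3 = 18
Modes with RPN > 17: Item 4 (40), Item 7 (45), Item 8 (48), Item 9 (20), Item 10 (60), Item 12 (18) → 6.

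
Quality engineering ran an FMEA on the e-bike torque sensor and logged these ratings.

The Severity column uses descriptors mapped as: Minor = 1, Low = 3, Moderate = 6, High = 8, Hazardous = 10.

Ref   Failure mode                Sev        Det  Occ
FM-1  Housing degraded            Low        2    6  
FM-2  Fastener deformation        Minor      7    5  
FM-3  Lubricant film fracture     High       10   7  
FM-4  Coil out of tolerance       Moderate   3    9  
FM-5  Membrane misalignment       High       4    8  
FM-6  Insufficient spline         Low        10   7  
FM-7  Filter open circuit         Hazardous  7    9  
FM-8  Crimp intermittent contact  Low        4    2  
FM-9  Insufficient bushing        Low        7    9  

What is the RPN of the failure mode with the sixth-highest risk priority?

RPN = Severity × Occurrence × Detection:
  FM-1: 3 × 6 × 2 = 36
  FM-2: 1 × 5 × 7 = 35
  FM-3: 8 × 7 × 10 = 560
  FM-4: 6 × 9 × 3 = 162
  FM-5: 8 × 8 × 4 = 256
  FM-6: 3 × 7 × 10 = 210
  FM-7: 10 × 9 × 7 = 630
  FM-8: 3 × 2 × 4 = 24
  FM-9: 3 × 9 × 7 = 189
Sorted descending: 630, 560, 256, 210, 189, 162, 36, 35, 24.
The sixth-highest RPN is 162 (FM-4).

162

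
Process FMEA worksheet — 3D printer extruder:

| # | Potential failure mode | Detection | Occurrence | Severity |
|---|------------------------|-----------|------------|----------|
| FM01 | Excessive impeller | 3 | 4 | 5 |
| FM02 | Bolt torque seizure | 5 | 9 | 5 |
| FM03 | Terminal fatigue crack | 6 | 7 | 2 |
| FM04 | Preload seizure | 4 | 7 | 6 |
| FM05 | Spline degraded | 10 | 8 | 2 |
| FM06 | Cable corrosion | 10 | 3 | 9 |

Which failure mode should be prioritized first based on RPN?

RPN = Severity × Occurrence × Detection:
  FM01: 5 × 4 × 3 = 60
  FM02: 5 × 9 × 5 = 225
  FM03: 2 × 7 × 6 = 84
  FM04: 6 × 7 × 4 = 168
  FM05: 2 × 8 × 10 = 160
  FM06: 9 × 3 × 10 = 270
Highest RPN is 270 → FM06.

FM06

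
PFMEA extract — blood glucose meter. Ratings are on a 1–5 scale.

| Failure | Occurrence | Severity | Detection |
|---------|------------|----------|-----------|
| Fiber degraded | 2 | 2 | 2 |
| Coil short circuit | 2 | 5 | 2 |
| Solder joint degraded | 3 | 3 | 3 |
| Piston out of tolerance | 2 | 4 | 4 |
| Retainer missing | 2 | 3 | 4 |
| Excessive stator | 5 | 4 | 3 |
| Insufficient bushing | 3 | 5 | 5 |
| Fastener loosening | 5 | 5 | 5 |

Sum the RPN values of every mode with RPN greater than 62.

RPN = Severity × Occurrence × Detection:
  Fiber degraded: 2 × 2 × 2 = 8
  Coil short circuit: 5 × 2 × 2 = 20
  Solder joint degraded: 3 × 3 × 3 = 27
  Piston out of tolerance: 4 × 2 × 4 = 32
  Retainer missing: 3 × 2 × 4 = 24
  Excessive stator: 4 × 5 × 3 = 60
  Insufficient bushing: 5 × 3 × 5 = 75
  Fastener loosening: 5 × 5 × 5 = 125
RPN > 62: Insufficient bushing (75), Fastener loosening (125).
Sum: 75 + 125 = 200.

200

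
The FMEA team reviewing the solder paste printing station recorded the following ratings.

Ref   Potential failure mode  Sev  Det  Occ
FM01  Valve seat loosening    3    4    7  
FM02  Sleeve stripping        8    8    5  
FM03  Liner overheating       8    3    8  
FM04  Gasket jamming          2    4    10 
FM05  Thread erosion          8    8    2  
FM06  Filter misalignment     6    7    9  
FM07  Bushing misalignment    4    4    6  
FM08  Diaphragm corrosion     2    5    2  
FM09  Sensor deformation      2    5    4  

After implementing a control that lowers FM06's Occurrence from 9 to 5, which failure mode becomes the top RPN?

RPN = Severity × Occurrence × Detection:
  FM01: 3 × 7 × 4 = 84
  FM02: 8 × 5 × 8 = 320
  FM03: 8 × 8 × 3 = 192
  FM04: 2 × 10 × 4 = 80
  FM05: 8 × 2 × 8 = 128
  FM06: 6 × 9 × 7 = 378
  FM07: 4 × 6 × 4 = 96
  FM08: 2 × 2 × 5 = 20
  FM09: 2 × 4 × 5 = 40
After action: FM06 → 6 × 5 × 7 = 210.
Revised RPNs: FM02=320, FM06=210, FM03=192, FM05=128, FM07=96, FM01=84, FM04=80, FM09=40, FM08=20.
Highest is now FM02 (320).

FM02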